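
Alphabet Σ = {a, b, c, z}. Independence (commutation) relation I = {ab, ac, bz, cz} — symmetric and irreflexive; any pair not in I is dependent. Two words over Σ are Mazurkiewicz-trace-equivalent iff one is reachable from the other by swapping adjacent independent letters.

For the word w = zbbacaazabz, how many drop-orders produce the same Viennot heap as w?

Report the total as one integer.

330

piece 0:z — minimal
piece 1:b — minimal
piece 2:b rests on {1:b}
piece 3:a rests on {0:z}
piece 4:c rests on {2:b}
piece 5:a rests on {3:a}
piece 6:a rests on {5:a}
piece 7:z rests on {6:a}
piece 8:a rests on {7:z}
piece 9:b rests on {4:c}
piece 10:z rests on {8:a}
minimal pieces: {0:z, 1:b}
ways to finish when only these pieces remain (= sum over removing one remaining piece with nothing left below it):
  1 left: {9}→1  {10}→1
  2 left: {4,9}→1  {8,10}→1  {9,10}→2
  3 left: {2,4,9}→1  {4,9,10}→3  {7,8,10}→1  {8,9,10}→3
  4 left: {1,2,4,9}→1  {2,4,9,10}→4  {4,8,9,10}→6  {6,7,8,10}→1  {7,8,9,10}→4
  5 left: {1,2,4,9,10}→5  {2,4,8,9,10}→10  {4,7,8,9,10}→10  {5,6,7,8,10}→1  {6,7,8,9,10}→5
  6 left: {1,2,4,8,9,10}→15  {2,4,7,8,9,10}→20  {3,5,6,7,8,10}→1  {4,6,7,8,9,10}→15  {5,6,7,8,9,10}→6
  7 left: {0,3,5,6,7,8,10}→1  {1,2,4,7,8,9,10}→35  {2,4,6,7,8,9,10}→35  {3,5,6,7,8,9,10}→7  {4,5,6,7,8,9,10}→21
  8 left: {0,3,5,6,7,8,9,10}→8  {1,2,4,6,7,8,9,10}→70  {2,4,5,6,7,8,9,10}→56  {3,4,5,6,7,8,9,10}→28
  9 left: {0,3,4,5,6,7,8,9,10}→36  {1,2,4,5,6,7,8,9,10}→126  {2,3,4,5,6,7,8,9,10}→84
  placing 0:z first → 210 extensions
  placing 1:b first → 120 extensions
total linear extensions = 330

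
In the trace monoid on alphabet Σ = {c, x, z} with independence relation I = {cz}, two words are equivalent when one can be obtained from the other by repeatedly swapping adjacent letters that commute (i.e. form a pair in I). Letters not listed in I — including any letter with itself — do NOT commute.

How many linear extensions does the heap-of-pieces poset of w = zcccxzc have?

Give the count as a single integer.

piece 0:z — minimal
piece 1:c — minimal
piece 2:c rests on {1:c}
piece 3:c rests on {2:c}
piece 4:x rests on {0:z, 3:c}
piece 5:z rests on {4:x}
piece 6:c rests on {4:x}
minimal pieces: {0:z, 1:c}
ways to finish when only these pieces remain (= sum over removing one remaining piece with nothing left below it):
  1 left: {5}→1  {6}→1
  2 left: {5,6}→2
  3 left: {4,5,6}→2
  4 left: {0,4,5,6}→2  {3,4,5,6}→2
  5 left: {0,3,4,5,6}→4  {2,3,4,5,6}→2
  placing 0:z first → 2 extensions
  placing 1:c first → 6 extensions
total linear extensions = 8

8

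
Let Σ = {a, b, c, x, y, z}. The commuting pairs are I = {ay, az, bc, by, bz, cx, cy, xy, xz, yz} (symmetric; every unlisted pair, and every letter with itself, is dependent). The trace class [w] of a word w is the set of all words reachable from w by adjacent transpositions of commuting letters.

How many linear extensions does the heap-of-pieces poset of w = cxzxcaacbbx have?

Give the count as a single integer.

40

0(c) covers ∅
1(x) covers ∅
2(z) covers 0:c
3(x) covers 1:x
4(c) covers 2:z
5(a) covers 3:x, 4:c
6(a) covers 5:a
7(c) covers 6:a
8(b) covers 6:a
9(b) covers 8:b
10(x) covers 9:b
floor of heap: 0:c, 1:x
completions by unplaced set U, small U first (add the entries for U minus each lowest piece of U):
  |U|=1: {7}:1  {10}:1
  |U|=2: {7,10}:2  {9,10}:1
  |U|=3: {7,9,10}:3  {8,9,10}:1
  |U|=4: {7,8,9,10}:4
  |U|=5: {6,7,8,9,10}:4
  |U|=6: {5,6,7,8,9,10}:4
  |U|=7: {3,5,6,7,8,9,10}:4  {4,5,6,7,8,9,10}:4
  |U|=8: {1,3,5,6,7,8,9,10}:4  {2,4,5,6,7,8,9,10}:4  {3,4,5,6,7,8,9,10}:8
  |U|=9: {0,2,4,5,6,7,8,9,10}:4  {1,3,4,5,6,7,8,9,10}:12  {2,3,4,5,6,7,8,9,10}:12
  start at 0(c): 24
  start at 1(x): 16
sum over floor = 40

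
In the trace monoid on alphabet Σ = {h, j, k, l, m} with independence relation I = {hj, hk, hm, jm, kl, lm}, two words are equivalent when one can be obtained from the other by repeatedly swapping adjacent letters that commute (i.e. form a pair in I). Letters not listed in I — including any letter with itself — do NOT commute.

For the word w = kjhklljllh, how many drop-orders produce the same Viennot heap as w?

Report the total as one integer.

#0=k has no predecessor
#1=j depends on [0:k]
#2=h has no predecessor
#3=k depends on [1:j]
#4=l depends on [1:j, 2:h]
#5=l depends on [4:l]
#6=j depends on [3:k, 5:l]
#7=l depends on [6:j]
#8=l depends on [7:l]
#9=h depends on [8:l]
sources: [0:k, 2:h]
N(rest) = Σ N(rest − s) over sources s of rest; N(one piece) = 1:
  size 1 → [9]=1
  size 2 → [8,9]=1
  size 3 → [7,8,9]=1
  size 4 → [6,7,8,9]=1
  size 5 → [3,6,7,8,9]=1  [5,6,7,8,9]=1
  size 6 → [3,5,6,7,8,9]=2  [4,5,6,7,8,9]=1
  size 7 → [2,4,5,6,7,8,9]=1  [3,4,5,6,7,8,9]=3
  size 8 → [1,3,4,5,6,7,8,9]=3  [2,3,4,5,6,7,8,9]=4
  first=0(k) contributes 7
  first=2(h) contributes 3
|[w]| = 10

10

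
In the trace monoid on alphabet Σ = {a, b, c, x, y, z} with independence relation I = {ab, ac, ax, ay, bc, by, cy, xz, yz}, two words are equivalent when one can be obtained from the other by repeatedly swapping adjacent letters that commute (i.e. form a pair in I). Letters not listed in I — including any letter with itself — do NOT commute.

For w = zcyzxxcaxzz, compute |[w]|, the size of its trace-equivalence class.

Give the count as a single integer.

0(z) covers ∅
1(c) covers 0:z
2(y) covers ∅
3(z) covers 1:c
4(x) covers 1:c, 2:y
5(x) covers 4:x
6(c) covers 3:z, 5:x
7(a) covers 3:z
8(x) covers 6:c
9(z) covers 6:c, 7:a
10(z) covers 9:z
floor of heap: 0:z, 2:y
completions by unplaced set U, small U first (add the entries for U minus each lowest piece of U):
  |U|=1: {8}:1  {10}:1
  |U|=2: {8,10}:2  {9,10}:1
  |U|=3: {7,9,10}:1  {8,9,10}:3
  |U|=4: {6,8,9,10}:3  {7,8,9,10}:4
  |U|=5: {5,6,8,9,10}:3  {6,7,8,9,10}:7
  |U|=6: {3,6,7,8,9,10}:7  {4,5,6,8,9,10}:3  {5,6,7,8,9,10}:10
  |U|=7: {2,4,5,6,8,9,10}:3  {3,5,6,7,8,9,10}:17  {4,5,6,7,8,9,10}:13
  |U|=8: {2,4,5,6,7,8,9,10}:16  {3,4,5,6,7,8,9,10}:30
  |U|=9: {1,3,4,5,6,7,8,9,10}:30  {2,3,4,5,6,7,8,9,10}:46
  start at 0(z): 76
  start at 2(y): 30
sum over floor = 106

106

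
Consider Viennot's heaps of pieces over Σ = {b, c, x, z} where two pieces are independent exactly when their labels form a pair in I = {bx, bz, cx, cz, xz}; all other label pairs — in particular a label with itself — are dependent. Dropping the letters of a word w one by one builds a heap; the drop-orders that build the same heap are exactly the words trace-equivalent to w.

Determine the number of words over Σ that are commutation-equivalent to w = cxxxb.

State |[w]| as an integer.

#0=c has no predecessor
#1=x has no predecessor
#2=x depends on [1:x]
#3=x depends on [2:x]
#4=b depends on [0:c]
sources: [0:c, 1:x]
N(rest) = Σ N(rest − s) over sources s of rest; N(one piece) = 1:
  size 1 → [3]=1  [4]=1
  size 2 → [0,4]=1  [2,3]=1  [3,4]=2
  size 3 → [0,3,4]=3  [1,2,3]=1  [2,3,4]=3
  first=0(c) contributes 4
  first=1(x) contributes 6
|[w]| = 10

10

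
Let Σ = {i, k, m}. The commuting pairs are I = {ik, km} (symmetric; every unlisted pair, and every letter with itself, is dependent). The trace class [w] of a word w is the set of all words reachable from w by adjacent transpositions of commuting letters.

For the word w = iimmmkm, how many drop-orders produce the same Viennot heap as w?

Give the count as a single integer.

7

0(i) covers ∅
1(i) covers 0:i
2(m) covers 1:i
3(m) covers 2:m
4(m) covers 3:m
5(k) covers ∅
6(m) covers 4:m
floor of heap: 0:i, 5:k
completions by unplaced set U, small U first (add the entries for U minus each lowest piece of U):
  |U|=1: {5}:1  {6}:1
  |U|=2: {4,6}:1  {5,6}:2
  |U|=3: {3,4,6}:1  {4,5,6}:3
  |U|=4: {2,3,4,6}:1  {3,4,5,6}:4
  |U|=5: {1,2,3,4,6}:1  {2,3,4,5,6}:5
  start at 0(i): 6
  start at 5(k): 1
sum over floor = 7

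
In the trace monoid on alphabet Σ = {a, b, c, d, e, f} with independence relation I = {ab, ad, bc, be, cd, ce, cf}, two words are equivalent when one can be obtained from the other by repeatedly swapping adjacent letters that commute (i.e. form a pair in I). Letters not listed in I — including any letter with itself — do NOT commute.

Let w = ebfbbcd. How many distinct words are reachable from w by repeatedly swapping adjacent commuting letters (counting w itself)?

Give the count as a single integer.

14

#0=e has no predecessor
#1=b has no predecessor
#2=f depends on [0:e, 1:b]
#3=b depends on [2:f]
#4=b depends on [3:b]
#5=c has no predecessor
#6=d depends on [4:b]
sources: [0:e, 1:b, 5:c]
N(rest) = Σ N(rest − s) over sources s of rest; N(one piece) = 1:
  size 1 → [5]=1  [6]=1
  size 2 → [4,6]=1  [5,6]=2
  size 3 → [3,4,6]=1  [4,5,6]=3
  size 4 → [2,3,4,6]=1  [3,4,5,6]=4
  size 5 → [0,2,3,4,6]=1  [1,2,3,4,6]=1  [2,3,4,5,6]=5
  first=0(e) contributes 6
  first=1(b) contributes 6
  first=5(c) contributes 2
|[w]| = 14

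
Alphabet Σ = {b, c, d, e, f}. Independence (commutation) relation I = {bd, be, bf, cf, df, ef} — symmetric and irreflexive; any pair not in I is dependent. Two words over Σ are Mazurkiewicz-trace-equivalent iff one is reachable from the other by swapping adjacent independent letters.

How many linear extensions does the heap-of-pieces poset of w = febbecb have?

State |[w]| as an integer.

42

0(f) covers ∅
1(e) covers ∅
2(b) covers ∅
3(b) covers 2:b
4(e) covers 1:e
5(c) covers 3:b, 4:e
6(b) covers 5:c
floor of heap: 0:f, 1:e, 2:b
completions by unplaced set U, small U first (add the entries for U minus each lowest piece of U):
  |U|=1: {0}:1  {6}:1
  |U|=2: {0,6}:2  {5,6}:1
  |U|=3: {0,5,6}:3  {3,5,6}:1  {4,5,6}:1
  |U|=4: {0,3,5,6}:4  {0,4,5,6}:4  {1,4,5,6}:1  {2,3,5,6}:1  {3,4,5,6}:2
  |U|=5: {0,1,4,5,6}:5  {0,2,3,5,6}:5  {0,3,4,5,6}:10  {1,3,4,5,6}:3  {2,3,4,5,6}:3
  start at 0(f): 6
  start at 1(e): 18
  start at 2(b): 18
sum over floor = 42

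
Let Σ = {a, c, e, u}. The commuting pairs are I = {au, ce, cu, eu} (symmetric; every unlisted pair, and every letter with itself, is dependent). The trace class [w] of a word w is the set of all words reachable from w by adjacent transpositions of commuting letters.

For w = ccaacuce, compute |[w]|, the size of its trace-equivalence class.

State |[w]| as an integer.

drop 0:c onto floor
drop 1:c onto {0:c}
drop 2:a onto {1:c}
drop 3:a onto {2:a}
drop 4:c onto {3:a}
drop 5:u onto floor
drop 6:c onto {4:c}
drop 7:e onto {3:a}
ground layer = {0:c, 5:u}
drop-orders for the pieces not yet dropped (sum over which currently-grounded one goes next):
  1 to go: {5} 1  {6} 1  {7} 1
  2 to go: {4,6} 1  {5,6} 2  {5,7} 2  {6,7} 2
  3 to go: {4,5,6} 3  {4,6,7} 3  {5,6,7} 6
  4 to go: {3,4,6,7} 3  {4,5,6,7} 12
  5 to go: {2,3,4,6,7} 3  {3,4,5,6,7} 15
  6 to go: {1,2,3,4,6,7} 3  {2,3,4,5,6,7} 18
  if 0:c drops first: 21 orders
  if 5:u drops first: 3 orders
heap linearizations: 24

24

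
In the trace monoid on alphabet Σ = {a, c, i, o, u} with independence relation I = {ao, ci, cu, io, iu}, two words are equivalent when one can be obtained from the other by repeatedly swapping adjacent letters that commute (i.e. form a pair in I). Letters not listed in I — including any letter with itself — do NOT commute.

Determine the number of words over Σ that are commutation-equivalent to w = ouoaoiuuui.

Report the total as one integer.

46

piece 0:o — minimal
piece 1:u rests on {0:o}
piece 2:o rests on {1:u}
piece 3:a rests on {1:u}
piece 4:o rests on {2:o}
piece 5:i rests on {3:a}
piece 6:u rests on {3:a, 4:o}
piece 7:u rests on {6:u}
piece 8:u rests on {7:u}
piece 9:i rests on {5:i}
minimal pieces: {0:o}
ways to finish when only these pieces remain (= sum over removing one remaining piece with nothing left below it):
  1 left: {8}→1  {9}→1
  2 left: {5,9}→1  {7,8}→1  {8,9}→2
  3 left: {5,8,9}→3  {6,7,8}→1  {7,8,9}→3
  4 left: {4,6,7,8}→1  {5,7,8,9}→6  {6,7,8,9}→4
  5 left: {2,4,6,7,8}→1  {4,6,7,8,9}→5  {5,6,7,8,9}→10
  6 left: {2,4,6,7,8,9}→6  {3,5,6,7,8,9}→10  {4,5,6,7,8,9}→15
  7 left: {2,4,5,6,7,8,9}→21  {3,4,5,6,7,8,9}→25
  8 left: {2,3,4,5,6,7,8,9}→46
  placing 0:o first → 46 extensions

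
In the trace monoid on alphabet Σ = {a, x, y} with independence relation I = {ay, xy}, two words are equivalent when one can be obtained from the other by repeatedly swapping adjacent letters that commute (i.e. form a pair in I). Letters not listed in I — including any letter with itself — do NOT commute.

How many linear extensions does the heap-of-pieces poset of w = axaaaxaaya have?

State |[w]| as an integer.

10

piece 0:a — minimal
piece 1:x rests on {0:a}
piece 2:a rests on {1:x}
piece 3:a rests on {2:a}
piece 4:a rests on {3:a}
piece 5:x rests on {4:a}
piece 6:a rests on {5:x}
piece 7:a rests on {6:a}
piece 8:y — minimal
piece 9:a rests on {7:a}
minimal pieces: {0:a, 8:y}
ways to finish when only these pieces remain (= sum over removing one remaining piece with nothing left below it):
  1 left: {8}→1  {9}→1
  2 left: {7,9}→1  {8,9}→2
  3 left: {6,7,9}→1  {7,8,9}→3
  4 left: {5,6,7,9}→1  {6,7,8,9}→4
  5 left: {4,5,6,7,9}→1  {5,6,7,8,9}→5
  6 left: {3,4,5,6,7,9}→1  {4,5,6,7,8,9}→6
  7 left: {2,3,4,5,6,7,9}→1  {3,4,5,6,7,8,9}→7
  8 left: {1,2,3,4,5,6,7,9}→1  {2,3,4,5,6,7,8,9}→8
  placing 0:a first → 9 extensions
  placing 8:y first → 1 extensions
total linear extensions = 10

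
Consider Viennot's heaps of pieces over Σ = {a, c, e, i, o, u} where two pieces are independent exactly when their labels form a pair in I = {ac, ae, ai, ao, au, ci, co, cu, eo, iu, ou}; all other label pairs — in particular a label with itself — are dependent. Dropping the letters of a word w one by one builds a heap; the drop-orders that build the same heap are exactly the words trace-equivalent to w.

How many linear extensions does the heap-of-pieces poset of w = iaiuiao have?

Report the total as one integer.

0(i) covers ∅
1(a) covers ∅
2(i) covers 0:i
3(u) covers ∅
4(i) covers 2:i
5(a) covers 1:a
6(o) covers 4:i
floor of heap: 0:i, 1:a, 3:u
completions by unplaced set U, small U first (add the entries for U minus each lowest piece of U):
  |U|=1: {3}:1  {5}:1  {6}:1
  |U|=2: {1,5}:1  {3,5}:2  {3,6}:2  {4,6}:1  {5,6}:2
  |U|=3: {1,3,5}:3  {1,5,6}:3  {2,4,6}:1  {3,4,6}:3  {3,5,6}:6  {4,5,6}:3
  |U|=4: {0,2,4,6}:1  {1,3,5,6}:12  {1,4,5,6}:6  {2,3,4,6}:4  {2,4,5,6}:4  {3,4,5,6}:12
  |U|=5: {0,2,3,4,6}:5  {0,2,4,5,6}:5  {1,2,4,5,6}:10  {1,3,4,5,6}:30  {2,3,4,5,6}:20
  start at 0(i): 60
  start at 1(a): 30
  start at 3(u): 15
sum over floor = 105

105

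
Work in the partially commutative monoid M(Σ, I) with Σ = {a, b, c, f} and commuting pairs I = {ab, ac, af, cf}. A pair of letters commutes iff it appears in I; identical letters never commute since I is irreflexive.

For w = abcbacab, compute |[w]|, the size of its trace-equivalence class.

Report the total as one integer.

56

0(a) covers ∅
1(b) covers ∅
2(c) covers 1:b
3(b) covers 2:c
4(a) covers 0:a
5(c) covers 3:b
6(a) covers 4:a
7(b) covers 5:c
floor of heap: 0:a, 1:b
completions by unplaced set U, small U first (add the entries for U minus each lowest piece of U):
  |U|=1: {6}:1  {7}:1
  |U|=2: {4,6}:1  {5,7}:1  {6,7}:2
  |U|=3: {0,4,6}:1  {3,5,7}:1  {4,6,7}:3  {5,6,7}:3
  |U|=4: {0,4,6,7}:4  {2,3,5,7}:1  {3,5,6,7}:4  {4,5,6,7}:6
  |U|=5: {0,4,5,6,7}:10  {1,2,3,5,7}:1  {2,3,5,6,7}:5  {3,4,5,6,7}:10
  |U|=6: {0,3,4,5,6,7}:20  {1,2,3,5,6,7}:6  {2,3,4,5,6,7}:15
  start at 0(a): 21
  start at 1(b): 35
sum over floor = 56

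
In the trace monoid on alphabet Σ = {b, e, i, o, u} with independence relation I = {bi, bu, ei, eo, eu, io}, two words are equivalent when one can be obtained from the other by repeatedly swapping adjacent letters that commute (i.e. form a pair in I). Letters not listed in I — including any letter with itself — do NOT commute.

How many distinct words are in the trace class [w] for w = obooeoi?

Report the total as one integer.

28

#0=o has no predecessor
#1=b depends on [0:o]
#2=o depends on [1:b]
#3=o depends on [2:o]
#4=e depends on [1:b]
#5=o depends on [3:o]
#6=i has no predecessor
sources: [0:o, 6:i]
N(rest) = Σ N(rest − s) over sources s of rest; N(one piece) = 1:
  size 1 → [4]=1  [5]=1  [6]=1
  size 2 → [3,5]=1  [4,5]=2  [4,6]=2  [5,6]=2
  size 3 → [2,3,5]=1  [3,4,5]=3  [3,5,6]=3  [4,5,6]=6
  size 4 → [2,3,4,5]=4  [2,3,5,6]=4  [3,4,5,6]=12
  size 5 → [1,2,3,4,5]=4  [2,3,4,5,6]=20
  first=0(o) contributes 24
  first=6(i) contributes 4
|[w]| = 28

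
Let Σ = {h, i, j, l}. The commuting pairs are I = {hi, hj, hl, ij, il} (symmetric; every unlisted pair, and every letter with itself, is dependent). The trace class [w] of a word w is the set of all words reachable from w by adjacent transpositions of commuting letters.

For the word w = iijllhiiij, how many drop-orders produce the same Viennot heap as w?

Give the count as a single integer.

1260

drop 0:i onto floor
drop 1:i onto {0:i}
drop 2:j onto floor
drop 3:l onto {2:j}
drop 4:l onto {3:l}
drop 5:h onto floor
drop 6:i onto {1:i}
drop 7:i onto {6:i}
drop 8:i onto {7:i}
drop 9:j onto {4:l}
ground layer = {0:i, 2:j, 5:h}
drop-orders for the pieces not yet dropped (sum over which currently-grounded one goes next):
  1 to go: {5} 1  {8} 1  {9} 1
  2 to go: {4,9} 1  {5,8} 2  {5,9} 2  {7,8} 1  {8,9} 2
  3 to go: {3,4,9} 1  {4,5,9} 3  {4,8,9} 3  {5,7,8} 3  {5,8,9} 6  {6,7,8} 1  {7,8,9} 3
  4 to go: {1,6,7,8} 1  {2,3,4,9} 1  {3,4,5,9} 4  {3,4,8,9} 4  {4,5,8,9} 12  {4,7,8,9} 6  {5,6,7,8} 4  {5,7,8,9} 12  {6,7,8,9} 4
  5 to go: {0,1,6,7,8} 1  {1,5,6,7,8} 5  {1,6,7,8,9} 5  {2,3,4,5,9} 5  {2,3,4,8,9} 5  {3,4,5,8,9} 20  {3,4,7,8,9} 10  {4,5,7,8,9} 30  {4,6,7,8,9} 10  {5,6,7,8,9} 20
  6 to go: {0,1,5,6,7,8} 6  {0,1,6,7,8,9} 6  {1,4,6,7,8,9} 15  {1,5,6,7,8,9} 30  {2,3,4,5,8,9} 30  {2,3,4,7,8,9} 15  {3,4,5,7,8,9} 60  {3,4,6,7,8,9} 20  {4,5,6,7,8,9} 60
  7 to go: {0,1,4,6,7,8,9} 21  {0,1,5,6,7,8,9} 42  {1,3,4,6,7,8,9} 35  {1,4,5,6,7,8,9} 105  {2,3,4,5,7,8,9} 105  {2,3,4,6,7,8,9} 35  {3,4,5,6,7,8,9} 140
  8 to go: {0,1,3,4,6,7,8,9} 56  {0,1,4,5,6,7,8,9} 168  {1,2,3,4,6,7,8,9} 70  {1,3,4,5,6,7,8,9} 280  {2,3,4,5,6,7,8,9} 280
  if 0:i drops first: 630 orders
  if 2:j drops first: 504 orders
  if 5:h drops first: 126 orders
heap linearizations: 1260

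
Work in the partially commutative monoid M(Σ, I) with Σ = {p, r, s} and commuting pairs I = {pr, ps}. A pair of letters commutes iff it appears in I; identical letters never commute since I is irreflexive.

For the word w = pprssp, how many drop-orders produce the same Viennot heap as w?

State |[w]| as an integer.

drop 0:p onto floor
drop 1:p onto {0:p}
drop 2:r onto floor
drop 3:s onto {2:r}
drop 4:s onto {3:s}
drop 5:p onto {1:p}
ground layer = {0:p, 2:r}
drop-orders for the pieces not yet dropped (sum over which currently-grounded one goes next):
  1 to go: {4} 1  {5} 1
  2 to go: {1,5} 1  {3,4} 1  {4,5} 2
  3 to go: {0,1,5} 1  {1,4,5} 3  {2,3,4} 1  {3,4,5} 3
  4 to go: {0,1,4,5} 4  {1,3,4,5} 6  {2,3,4,5} 4
  if 0:p drops first: 10 orders
  if 2:r drops first: 10 orders
heap linearizations: 20

20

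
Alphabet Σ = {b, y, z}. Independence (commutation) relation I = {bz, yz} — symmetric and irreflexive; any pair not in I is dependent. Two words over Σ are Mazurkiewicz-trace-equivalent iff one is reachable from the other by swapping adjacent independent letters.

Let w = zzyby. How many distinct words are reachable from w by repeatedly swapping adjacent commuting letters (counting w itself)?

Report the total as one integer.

10

piece 0:z — minimal
piece 1:z rests on {0:z}
piece 2:y — minimal
piece 3:b rests on {2:y}
piece 4:y rests on {3:b}
minimal pieces: {0:z, 2:y}
ways to finish when only these pieces remain (= sum over removing one remaining piece with nothing left below it):
  1 left: {1}→1  {4}→1
  2 left: {0,1}→1  {1,4}→2  {3,4}→1
  3 left: {0,1,4}→3  {1,3,4}→3  {2,3,4}→1
  placing 0:z first → 4 extensions
  placing 2:y first → 6 extensions
total linear extensions = 10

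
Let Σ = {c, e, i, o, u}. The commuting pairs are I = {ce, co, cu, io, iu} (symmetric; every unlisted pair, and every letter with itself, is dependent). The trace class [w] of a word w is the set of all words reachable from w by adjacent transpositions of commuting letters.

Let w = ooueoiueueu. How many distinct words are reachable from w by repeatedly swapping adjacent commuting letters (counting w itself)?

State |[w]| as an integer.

3

#0=o has no predecessor
#1=o depends on [0:o]
#2=u depends on [1:o]
#3=e depends on [2:u]
#4=o depends on [3:e]
#5=i depends on [3:e]
#6=u depends on [4:o]
#7=e depends on [5:i, 6:u]
#8=u depends on [7:e]
#9=e depends on [8:u]
#10=u depends on [9:e]
sources: [0:o]
N(rest) = Σ N(rest − s) over sources s of rest; N(one piece) = 1:
  size 1 → [10]=1
  size 2 → [9,10]=1
  size 3 → [8,9,10]=1
  size 4 → [7,8,9,10]=1
  size 5 → [5,7,8,9,10]=1  [6,7,8,9,10]=1
  size 6 → [4,6,7,8,9,10]=1  [5,6,7,8,9,10]=2
  size 7 → [4,5,6,7,8,9,10]=3
  size 8 → [3,4,5,6,7,8,9,10]=3
  size 9 → [2,3,4,5,6,7,8,9,10]=3
  first=0(o) contributes 3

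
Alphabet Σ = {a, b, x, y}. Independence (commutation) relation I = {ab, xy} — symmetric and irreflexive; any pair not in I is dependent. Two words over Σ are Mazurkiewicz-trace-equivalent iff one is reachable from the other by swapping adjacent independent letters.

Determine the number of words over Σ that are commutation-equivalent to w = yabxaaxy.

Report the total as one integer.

drop 0:y onto floor
drop 1:a onto {0:y}
drop 2:b onto {0:y}
drop 3:x onto {1:a, 2:b}
drop 4:a onto {3:x}
drop 5:a onto {4:a}
drop 6:x onto {5:a}
drop 7:y onto {5:a}
ground layer = {0:y}
drop-orders for the pieces not yet dropped (sum over which currently-grounded one goes next):
  1 to go: {6} 1  {7} 1
  2 to go: {6,7} 2
  3 to go: {5,6,7} 2
  4 to go: {4,5,6,7} 2
  5 to go: {3,4,5,6,7} 2
  6 to go: {1,3,4,5,6,7} 2  {2,3,4,5,6,7} 2
  if 0:y drops first: 4 orders

4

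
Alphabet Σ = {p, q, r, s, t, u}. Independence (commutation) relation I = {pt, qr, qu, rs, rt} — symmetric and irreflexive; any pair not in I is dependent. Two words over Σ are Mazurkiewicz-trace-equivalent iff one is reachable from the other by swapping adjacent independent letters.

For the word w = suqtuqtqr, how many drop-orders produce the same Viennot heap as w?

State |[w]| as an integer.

14

piece 0:s — minimal
piece 1:u rests on {0:s}
piece 2:q rests on {0:s}
piece 3:t rests on {1:u, 2:q}
piece 4:u rests on {3:t}
piece 5:q rests on {3:t}
piece 6:t rests on {4:u, 5:q}
piece 7:q rests on {6:t}
piece 8:r rests on {4:u}
minimal pieces: {0:s}
ways to finish when only these pieces remain (= sum over removing one remaining piece with nothing left below it):
  1 left: {7}→1  {8}→1
  2 left: {6,7}→1  {7,8}→2
  3 left: {5,6,7}→1  {6,7,8}→3
  4 left: {4,6,7,8}→3  {5,6,7,8}→4
  5 left: {4,5,6,7,8}→7
  6 left: {3,4,5,6,7,8}→7
  7 left: {1,3,4,5,6,7,8}→7  {2,3,4,5,6,7,8}→7
  placing 0:s first → 14 extensions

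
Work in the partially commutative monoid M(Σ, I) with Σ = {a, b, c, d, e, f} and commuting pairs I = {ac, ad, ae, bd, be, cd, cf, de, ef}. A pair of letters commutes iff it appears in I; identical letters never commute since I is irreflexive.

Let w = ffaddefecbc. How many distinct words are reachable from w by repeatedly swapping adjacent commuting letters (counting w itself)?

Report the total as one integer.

piece 0:f — minimal
piece 1:f rests on {0:f}
piece 2:a rests on {1:f}
piece 3:d rests on {1:f}
piece 4:d rests on {3:d}
piece 5:e — minimal
piece 6:f rests on {2:a, 4:d}
piece 7:e rests on {5:e}
piece 8:c rests on {7:e}
piece 9:b rests on {6:f, 8:c}
piece 10:c rests on {9:b}
minimal pieces: {0:f, 5:e}
ways to finish when only these pieces remain (= sum over removing one remaining piece with nothing left below it):
  1 left: {10}→1
  2 left: {9,10}→1
  3 left: {6,9,10}→1  {8,9,10}→1
  4 left: {2,6,9,10}→1  {4,6,9,10}→1  {6,8,9,10}→2  {7,8,9,10}→1
  5 left: {2,4,6,9,10}→2  {2,6,8,9,10}→3  {3,4,6,9,10}→1  {4,6,8,9,10}→3  {5,7,8,9,10}→1  {6,7,8,9,10}→3
  6 left: {2,3,4,6,9,10}→3  {2,4,6,8,9,10}→8  {2,6,7,8,9,10}→6  {3,4,6,8,9,10}→4  {4,6,7,8,9,10}→6  {5,6,7,8,9,10}→4
  7 left: {1,2,3,4,6,9,10}→3  {2,3,4,6,8,9,10}→15  {2,4,6,7,8,9,10}→20  {2,5,6,7,8,9,10}→10  {3,4,6,7,8,9,10}→10  {4,5,6,7,8,9,10}→10
  8 left: {0,1,2,3,4,6,9,10}→3  {1,2,3,4,6,8,9,10}→18  {2,3,4,6,7,8,9,10}→45  {2,4,5,6,7,8,9,10}→40  {3,4,5,6,7,8,9,10}→20
  9 left: {0,1,2,3,4,6,8,9,10}→21  {1,2,3,4,6,7,8,9,10}→63  {2,3,4,5,6,7,8,9,10}→105
  placing 0:f first → 168 extensions
  placing 5:e first → 84 extensions
total linear extensions = 252

252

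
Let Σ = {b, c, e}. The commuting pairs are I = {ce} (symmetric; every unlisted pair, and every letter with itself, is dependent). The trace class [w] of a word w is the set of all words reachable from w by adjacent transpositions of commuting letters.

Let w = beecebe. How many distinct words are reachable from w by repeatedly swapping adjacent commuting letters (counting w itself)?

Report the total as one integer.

4

drop 0:b onto floor
drop 1:e onto {0:b}
drop 2:e onto {1:e}
drop 3:c onto {0:b}
drop 4:e onto {2:e}
drop 5:b onto {3:c, 4:e}
drop 6:e onto {5:b}
ground layer = {0:b}
drop-orders for the pieces not yet dropped (sum over which currently-grounded one goes next):
  1 to go: {6} 1
  2 to go: {5,6} 1
  3 to go: {3,5,6} 1  {4,5,6} 1
  4 to go: {2,4,5,6} 1  {3,4,5,6} 2
  5 to go: {1,2,4,5,6} 1  {2,3,4,5,6} 3
  if 0:b drops first: 4 orders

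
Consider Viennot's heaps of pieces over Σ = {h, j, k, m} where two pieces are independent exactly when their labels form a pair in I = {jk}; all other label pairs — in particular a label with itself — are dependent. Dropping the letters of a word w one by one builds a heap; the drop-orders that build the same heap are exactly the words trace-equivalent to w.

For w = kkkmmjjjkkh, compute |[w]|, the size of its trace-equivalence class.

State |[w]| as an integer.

10

#0=k has no predecessor
#1=k depends on [0:k]
#2=k depends on [1:k]
#3=m depends on [2:k]
#4=m depends on [3:m]
#5=j depends on [4:m]
#6=j depends on [5:j]
#7=j depends on [6:j]
#8=k depends on [4:m]
#9=k depends on [8:k]
#10=h depends on [7:j, 9:k]
sources: [0:k]
N(rest) = Σ N(rest − s) over sources s of rest; N(one piece) = 1:
  size 1 → [10]=1
  size 2 → [7,10]=1  [9,10]=1
  size 3 → [6,7,10]=1  [7,9,10]=2  [8,9,10]=1
  size 4 → [5,6,7,10]=1  [6,7,9,10]=3  [7,8,9,10]=3
  size 5 → [5,6,7,9,10]=4  [6,7,8,9,10]=6
  size 6 → [5,6,7,8,9,10]=10
  size 7 → [4,5,6,7,8,9,10]=10
  size 8 → [3,4,5,6,7,8,9,10]=10
  size 9 → [2,3,4,5,6,7,8,9,10]=10
  first=0(k) contributes 10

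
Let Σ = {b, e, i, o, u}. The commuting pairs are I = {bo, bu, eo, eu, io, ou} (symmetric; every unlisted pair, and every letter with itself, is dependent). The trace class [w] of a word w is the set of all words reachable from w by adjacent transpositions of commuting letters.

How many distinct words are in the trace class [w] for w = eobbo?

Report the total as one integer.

10

drop 0:e onto floor
drop 1:o onto floor
drop 2:b onto {0:e}
drop 3:b onto {2:b}
drop 4:o onto {1:o}
ground layer = {0:e, 1:o}
drop-orders for the pieces not yet dropped (sum over which currently-grounded one goes next):
  1 to go: {3} 1  {4} 1
  2 to go: {1,4} 1  {2,3} 1  {3,4} 2
  3 to go: {0,2,3} 1  {1,3,4} 3  {2,3,4} 3
  if 0:e drops first: 6 orders
  if 1:o drops first: 4 orders
heap linearizations: 10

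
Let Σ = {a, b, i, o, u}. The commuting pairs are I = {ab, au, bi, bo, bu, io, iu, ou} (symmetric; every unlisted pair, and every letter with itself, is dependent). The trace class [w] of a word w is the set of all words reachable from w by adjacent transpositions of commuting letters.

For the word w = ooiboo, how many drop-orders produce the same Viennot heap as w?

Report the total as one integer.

30

drop 0:o onto floor
drop 1:o onto {0:o}
drop 2:i onto floor
drop 3:b onto floor
drop 4:o onto {1:o}
drop 5:o onto {4:o}
ground layer = {0:o, 2:i, 3:b}
drop-orders for the pieces not yet dropped (sum over which currently-grounded one goes next):
  1 to go: {2} 1  {3} 1  {5} 1
  2 to go: {2,3} 2  {2,5} 2  {3,5} 2  {4,5} 1
  3 to go: {1,4,5} 1  {2,3,5} 6  {2,4,5} 3  {3,4,5} 3
  4 to go: {0,1,4,5} 1  {1,2,4,5} 4  {1,3,4,5} 4  {2,3,4,5} 12
  if 0:o drops first: 20 orders
  if 2:i drops first: 5 orders
  if 3:b drops first: 5 orders
heap linearizations: 30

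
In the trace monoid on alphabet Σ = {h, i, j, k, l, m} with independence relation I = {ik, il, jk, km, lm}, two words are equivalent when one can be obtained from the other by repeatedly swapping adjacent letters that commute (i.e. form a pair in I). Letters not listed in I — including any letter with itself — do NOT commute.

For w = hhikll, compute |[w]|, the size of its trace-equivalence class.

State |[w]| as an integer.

#0=h has no predecessor
#1=h depends on [0:h]
#2=i depends on [1:h]
#3=k depends on [1:h]
#4=l depends on [3:k]
#5=l depends on [4:l]
sources: [0:h]
N(rest) = Σ N(rest − s) over sources s of rest; N(one piece) = 1:
  size 1 → [2]=1  [5]=1
  size 2 → [2,5]=2  [4,5]=1
  size 3 → [2,4,5]=3  [3,4,5]=1
  size 4 → [2,3,4,5]=4
  first=0(h) contributes 4

4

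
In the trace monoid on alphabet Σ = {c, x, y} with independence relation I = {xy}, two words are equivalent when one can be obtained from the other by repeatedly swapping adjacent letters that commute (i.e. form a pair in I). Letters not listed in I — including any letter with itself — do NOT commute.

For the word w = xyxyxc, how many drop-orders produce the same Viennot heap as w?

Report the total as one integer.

#0=x has no predecessor
#1=y has no predecessor
#2=x depends on [0:x]
#3=y depends on [1:y]
#4=x depends on [2:x]
#5=c depends on [3:y, 4:x]
sources: [0:x, 1:y]
N(rest) = Σ N(rest − s) over sources s of rest; N(one piece) = 1:
  size 1 → [5]=1
  size 2 → [3,5]=1  [4,5]=1
  size 3 → [1,3,5]=1  [2,4,5]=1  [3,4,5]=2
  size 4 → [0,2,4,5]=1  [1,3,4,5]=3  [2,3,4,5]=3
  first=0(x) contributes 6
  first=1(y) contributes 4
|[w]| = 10

10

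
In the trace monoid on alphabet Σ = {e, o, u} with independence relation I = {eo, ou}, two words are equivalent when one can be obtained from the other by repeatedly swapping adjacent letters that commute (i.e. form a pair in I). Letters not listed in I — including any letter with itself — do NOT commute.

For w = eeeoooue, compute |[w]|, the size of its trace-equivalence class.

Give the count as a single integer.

56

#0=e has no predecessor
#1=e depends on [0:e]
#2=e depends on [1:e]
#3=o has no predecessor
#4=o depends on [3:o]
#5=o depends on [4:o]
#6=u depends on [2:e]
#7=e depends on [6:u]
sources: [0:e, 3:o]
N(rest) = Σ N(rest − s) over sources s of rest; N(one piece) = 1:
  size 1 → [5]=1  [7]=1
  size 2 → [4,5]=1  [5,7]=2  [6,7]=1
  size 3 → [2,6,7]=1  [3,4,5]=1  [4,5,7]=3  [5,6,7]=3
  size 4 → [1,2,6,7]=1  [2,5,6,7]=4  [3,4,5,7]=4  [4,5,6,7]=6
  size 5 → [0,1,2,6,7]=1  [1,2,5,6,7]=5  [2,4,5,6,7]=10  [3,4,5,6,7]=10
  size 6 → [0,1,2,5,6,7]=6  [1,2,4,5,6,7]=15  [2,3,4,5,6,7]=20
  first=0(e) contributes 35
  first=3(o) contributes 21
|[w]| = 56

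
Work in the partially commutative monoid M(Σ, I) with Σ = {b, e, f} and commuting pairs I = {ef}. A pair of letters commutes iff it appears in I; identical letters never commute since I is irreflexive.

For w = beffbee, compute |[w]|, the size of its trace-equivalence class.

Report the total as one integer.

#0=b has no predecessor
#1=e depends on [0:b]
#2=f depends on [0:b]
#3=f depends on [2:f]
#4=b depends on [1:e, 3:f]
#5=e depends on [4:b]
#6=e depends on [5:e]
sources: [0:b]
N(rest) = Σ N(rest − s) over sources s of rest; N(one piece) = 1:
  size 1 → [6]=1
  size 2 → [5,6]=1
  size 3 → [4,5,6]=1
  size 4 → [1,4,5,6]=1  [3,4,5,6]=1
  size 5 → [1,3,4,5,6]=2  [2,3,4,5,6]=1
  first=0(b) contributes 3

3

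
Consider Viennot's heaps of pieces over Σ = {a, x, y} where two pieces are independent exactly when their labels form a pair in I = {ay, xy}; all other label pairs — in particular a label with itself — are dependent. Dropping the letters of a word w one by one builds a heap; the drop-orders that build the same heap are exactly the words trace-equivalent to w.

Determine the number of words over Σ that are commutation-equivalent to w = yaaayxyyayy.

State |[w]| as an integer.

piece 0:y — minimal
piece 1:a — minimal
piece 2:a rests on {1:a}
piece 3:a rests on {2:a}
piece 4:y rests on {0:y}
piece 5:x rests on {3:a}
piece 6:y rests on {4:y}
piece 7:y rests on {6:y}
piece 8:a rests on {5:x}
piece 9:y rests on {7:y}
piece 10:y rests on {9:y}
minimal pieces: {0:y, 1:a}
ways to finish when only these pieces remain (= sum over removing one remaining piece with nothing left below it):
  1 left: {8}→1  {10}→1
  2 left: {5,8}→1  {8,10}→2  {9,10}→1
  3 left: {3,5,8}→1  {5,8,10}→3  {7,9,10}→1  {8,9,10}→3
  4 left: {2,3,5,8}→1  {3,5,8,10}→4  {5,8,9,10}→6  {6,7,9,10}→1  {7,8,9,10}→4
  5 left: {1,2,3,5,8}→1  {2,3,5,8,10}→5  {3,5,8,9,10}→10  {4,6,7,9,10}→1  {5,7,8,9,10}→10  {6,7,8,9,10}→5
  6 left: {0,4,6,7,9,10}→1  {1,2,3,5,8,10}→6  {2,3,5,8,9,10}→15  {3,5,7,8,9,10}→20  {4,6,7,8,9,10}→6  {5,6,7,8,9,10}→15
  7 left: {0,4,6,7,8,9,10}→7  {1,2,3,5,8,9,10}→21  {2,3,5,7,8,9,10}→35  {3,5,6,7,8,9,10}→35  {4,5,6,7,8,9,10}→21
  8 left: {0,4,5,6,7,8,9,10}→28  {1,2,3,5,7,8,9,10}→56  {2,3,5,6,7,8,9,10}→70  {3,4,5,6,7,8,9,10}→56
  9 left: {0,3,4,5,6,7,8,9,10}→84  {1,2,3,5,6,7,8,9,10}→126  {2,3,4,5,6,7,8,9,10}→126
  placing 0:y first → 252 extensions
  placing 1:a first → 210 extensions
total linear extensions = 462

462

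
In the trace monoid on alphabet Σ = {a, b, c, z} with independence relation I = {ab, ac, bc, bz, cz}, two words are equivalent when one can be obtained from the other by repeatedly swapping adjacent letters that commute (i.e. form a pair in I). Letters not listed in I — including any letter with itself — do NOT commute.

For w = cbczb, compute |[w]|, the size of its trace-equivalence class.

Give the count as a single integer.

30

0(c) covers ∅
1(b) covers ∅
2(c) covers 0:c
3(z) covers ∅
4(b) covers 1:b
floor of heap: 0:c, 1:b, 3:z
completions by unplaced set U, small U first (add the entries for U minus each lowest piece of U):
  |U|=1: {2}:1  {3}:1  {4}:1
  |U|=2: {0,2}:1  {1,4}:1  {2,3}:2  {2,4}:2  {3,4}:2
  |U|=3: {0,2,3}:3  {0,2,4}:3  {1,2,4}:3  {1,3,4}:3  {2,3,4}:6
  start at 0(c): 12
  start at 1(b): 12
  start at 3(z): 6
sum over floor = 30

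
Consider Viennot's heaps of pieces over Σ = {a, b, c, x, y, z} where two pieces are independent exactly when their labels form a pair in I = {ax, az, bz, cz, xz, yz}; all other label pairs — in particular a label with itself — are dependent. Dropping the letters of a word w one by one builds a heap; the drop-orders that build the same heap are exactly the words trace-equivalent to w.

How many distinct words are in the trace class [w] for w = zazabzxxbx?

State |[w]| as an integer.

#0=z has no predecessor
#1=a has no predecessor
#2=z depends on [0:z]
#3=a depends on [1:a]
#4=b depends on [3:a]
#5=z depends on [2:z]
#6=x depends on [4:b]
#7=x depends on [6:x]
#8=b depends on [7:x]
#9=x depends on [8:b]
sources: [0:z, 1:a]
N(rest) = Σ N(rest − s) over sources s of rest; N(one piece) = 1:
  size 1 → [5]=1  [9]=1
  size 2 → [2,5]=1  [5,9]=2  [8,9]=1
  size 3 → [0,2,5]=1  [2,5,9]=3  [5,8,9]=3  [7,8,9]=1
  size 4 → [0,2,5,9]=4  [2,5,8,9]=6  [5,7,8,9]=4  [6,7,8,9]=1
  size 5 → [0,2,5,8,9]=10  [2,5,7,8,9]=10  [4,6,7,8,9]=1  [5,6,7,8,9]=5
  size 6 → [0,2,5,7,8,9]=20  [2,5,6,7,8,9]=15  [3,4,6,7,8,9]=1  [4,5,6,7,8,9]=6
  size 7 → [0,2,5,6,7,8,9]=35  [1,3,4,6,7,8,9]=1  [2,4,5,6,7,8,9]=21  [3,4,5,6,7,8,9]=7
  size 8 → [0,2,4,5,6,7,8,9]=56  [1,3,4,5,6,7,8,9]=8  [2,3,4,5,6,7,8,9]=28
  first=0(z) contributes 36
  first=1(a) contributes 84
|[w]| = 120

120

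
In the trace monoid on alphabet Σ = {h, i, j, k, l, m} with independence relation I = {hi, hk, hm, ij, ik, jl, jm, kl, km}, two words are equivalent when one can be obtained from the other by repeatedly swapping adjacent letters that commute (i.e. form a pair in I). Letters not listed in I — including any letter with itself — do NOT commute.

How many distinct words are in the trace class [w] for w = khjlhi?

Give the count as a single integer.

#0=k has no predecessor
#1=h has no predecessor
#2=j depends on [0:k, 1:h]
#3=l depends on [1:h]
#4=h depends on [2:j, 3:l]
#5=i depends on [3:l]
sources: [0:k, 1:h]
N(rest) = Σ N(rest − s) over sources s of rest; N(one piece) = 1:
  size 1 → [4]=1  [5]=1
  size 2 → [2,4]=1  [4,5]=2
  size 3 → [0,2,4]=1  [2,4,5]=3  [3,4,5]=2
  size 4 → [0,2,4,5]=4  [2,3,4,5]=5
  first=0(k) contributes 5
  first=1(h) contributes 9
|[w]| = 14

14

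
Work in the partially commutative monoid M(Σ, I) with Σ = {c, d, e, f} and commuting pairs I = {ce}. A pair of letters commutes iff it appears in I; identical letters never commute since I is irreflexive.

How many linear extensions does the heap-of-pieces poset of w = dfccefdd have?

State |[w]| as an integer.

0(d) covers ∅
1(f) covers 0:d
2(c) covers 1:f
3(c) covers 2:c
4(e) covers 1:f
5(f) covers 3:c, 4:e
6(d) covers 5:f
7(d) covers 6:d
floor of heap: 0:d
completions by unplaced set U, small U first (add the entries for U minus each lowest piece of U):
  |U|=1: {7}:1
  |U|=2: {6,7}:1
  |U|=3: {5,6,7}:1
  |U|=4: {3,5,6,7}:1  {4,5,6,7}:1
  |U|=5: {2,3,5,6,7}:1  {3,4,5,6,7}:2
  |U|=6: {2,3,4,5,6,7}:3
  start at 0(d): 3

3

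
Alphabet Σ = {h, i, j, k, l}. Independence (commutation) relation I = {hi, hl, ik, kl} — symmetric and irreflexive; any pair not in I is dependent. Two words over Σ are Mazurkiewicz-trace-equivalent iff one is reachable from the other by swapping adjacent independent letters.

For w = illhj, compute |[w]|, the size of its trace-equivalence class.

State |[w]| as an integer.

#0=i has no predecessor
#1=l depends on [0:i]
#2=l depends on [1:l]
#3=h has no predecessor
#4=j depends on [2:l, 3:h]
sources: [0:i, 3:h]
N(rest) = Σ N(rest − s) over sources s of rest; N(one piece) = 1:
  size 1 → [4]=1
  size 2 → [2,4]=1  [3,4]=1
  size 3 → [1,2,4]=1  [2,3,4]=2
  first=0(i) contributes 3
  first=3(h) contributes 1
|[w]| = 4

4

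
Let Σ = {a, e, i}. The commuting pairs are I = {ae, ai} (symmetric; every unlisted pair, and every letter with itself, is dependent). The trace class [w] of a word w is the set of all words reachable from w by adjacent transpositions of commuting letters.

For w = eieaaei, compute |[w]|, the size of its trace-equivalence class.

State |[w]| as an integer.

#0=e has no predecessor
#1=i depends on [0:e]
#2=e depends on [1:i]
#3=a has no predecessor
#4=a depends on [3:a]
#5=e depends on [2:e]
#6=i depends on [5:e]
sources: [0:e, 3:a]
N(rest) = Σ N(rest − s) over sources s of rest; N(one piece) = 1:
  size 1 → [4]=1  [6]=1
  size 2 → [3,4]=1  [4,6]=2  [5,6]=1
  size 3 → [2,5,6]=1  [3,4,6]=3  [4,5,6]=3
  size 4 → [1,2,5,6]=1  [2,4,5,6]=4  [3,4,5,6]=6
  size 5 → [0,1,2,5,6]=1  [1,2,4,5,6]=5  [2,3,4,5,6]=10
  first=0(e) contributes 15
  first=3(a) contributes 6
|[w]| = 21

21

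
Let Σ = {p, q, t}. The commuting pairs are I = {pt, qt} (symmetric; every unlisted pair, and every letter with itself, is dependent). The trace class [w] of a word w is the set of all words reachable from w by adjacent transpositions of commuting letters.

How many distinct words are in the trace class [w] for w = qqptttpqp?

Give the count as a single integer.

84

drop 0:q onto floor
drop 1:q onto {0:q}
drop 2:p onto {1:q}
drop 3:t onto floor
drop 4:t onto {3:t}
drop 5:t onto {4:t}
drop 6:p onto {2:p}
drop 7:q onto {6:p}
drop 8:p onto {7:q}
ground layer = {0:q, 3:t}
drop-orders for the pieces not yet dropped (sum over which currently-grounded one goes next):
  1 to go: {5} 1  {8} 1
  2 to go: {4,5} 1  {5,8} 2  {7,8} 1
  3 to go: {3,4,5} 1  {4,5,8} 3  {5,7,8} 3  {6,7,8} 1
  4 to go: {2,6,7,8} 1  {3,4,5,8} 4  {4,5,7,8} 6  {5,6,7,8} 4
  5 to go: {1,2,6,7,8} 1  {2,5,6,7,8} 5  {3,4,5,7,8} 10  {4,5,6,7,8} 10
  6 to go: {0,1,2,6,7,8} 1  {1,2,5,6,7,8} 6  {2,4,5,6,7,8} 15  {3,4,5,6,7,8} 20
  7 to go: {0,1,2,5,6,7,8} 7  {1,2,4,5,6,7,8} 21  {2,3,4,5,6,7,8} 35
  if 0:q drops first: 56 orders
  if 3:t drops first: 28 orders
heap linearizations: 84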